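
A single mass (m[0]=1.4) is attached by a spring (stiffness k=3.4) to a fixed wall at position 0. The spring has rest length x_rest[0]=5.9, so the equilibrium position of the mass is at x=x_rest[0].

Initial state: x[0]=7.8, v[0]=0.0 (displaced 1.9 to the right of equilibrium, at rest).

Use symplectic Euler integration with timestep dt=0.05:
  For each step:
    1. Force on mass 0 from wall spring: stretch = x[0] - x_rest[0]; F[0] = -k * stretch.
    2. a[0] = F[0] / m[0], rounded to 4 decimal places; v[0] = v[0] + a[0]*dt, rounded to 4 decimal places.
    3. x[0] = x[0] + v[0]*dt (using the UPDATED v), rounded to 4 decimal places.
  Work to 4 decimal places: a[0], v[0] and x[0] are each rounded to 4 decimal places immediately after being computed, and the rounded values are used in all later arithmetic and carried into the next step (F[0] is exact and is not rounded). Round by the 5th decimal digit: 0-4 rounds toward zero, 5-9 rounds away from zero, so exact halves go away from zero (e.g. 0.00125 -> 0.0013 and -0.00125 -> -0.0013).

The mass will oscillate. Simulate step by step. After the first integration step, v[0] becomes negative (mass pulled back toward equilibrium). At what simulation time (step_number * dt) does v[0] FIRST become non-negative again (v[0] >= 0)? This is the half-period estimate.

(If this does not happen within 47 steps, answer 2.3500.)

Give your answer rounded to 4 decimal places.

Answer: 2.0500

Derivation:
Step 0: x=[7.8000] v=[0.0000]
Step 1: x=[7.7885] v=[-0.2307]
Step 2: x=[7.7655] v=[-0.4600]
Step 3: x=[7.7312] v=[-0.6865]
Step 4: x=[7.6858] v=[-0.9089]
Step 5: x=[7.6295] v=[-1.1257]
Step 6: x=[7.5627] v=[-1.3357]
Step 7: x=[7.4858] v=[-1.5376]
Step 8: x=[7.3993] v=[-1.7302]
Step 9: x=[7.3037] v=[-1.9123]
Step 10: x=[7.1996] v=[-2.0828]
Step 11: x=[7.0876] v=[-2.2406]
Step 12: x=[6.9684] v=[-2.3848]
Step 13: x=[6.8427] v=[-2.5145]
Step 14: x=[6.7113] v=[-2.6290]
Step 15: x=[6.5749] v=[-2.7275]
Step 16: x=[6.4344] v=[-2.8095]
Step 17: x=[6.2907] v=[-2.8744]
Step 18: x=[6.1446] v=[-2.9218]
Step 19: x=[5.9970] v=[-2.9515]
Step 20: x=[5.8488] v=[-2.9633]
Step 21: x=[5.7009] v=[-2.9571]
Step 22: x=[5.5543] v=[-2.9329]
Step 23: x=[5.4098] v=[-2.8909]
Step 24: x=[5.2682] v=[-2.8314]
Step 25: x=[5.1305] v=[-2.7547]
Step 26: x=[4.9974] v=[-2.6613]
Step 27: x=[4.8698] v=[-2.5517]
Step 28: x=[4.7485] v=[-2.4266]
Step 29: x=[4.6342] v=[-2.2868]
Step 30: x=[4.5275] v=[-2.1331]
Step 31: x=[4.4292] v=[-1.9664]
Step 32: x=[4.3398] v=[-1.7878]
Step 33: x=[4.2599] v=[-1.5983]
Step 34: x=[4.1899] v=[-1.3991]
Step 35: x=[4.1303] v=[-1.1914]
Step 36: x=[4.0815] v=[-0.9765]
Step 37: x=[4.0437] v=[-0.7557]
Step 38: x=[4.0172] v=[-0.5303]
Step 39: x=[4.0021] v=[-0.3017]
Step 40: x=[3.9985] v=[-0.0712]
Step 41: x=[4.0065] v=[0.1597]
First v>=0 after going negative at step 41, time=2.0500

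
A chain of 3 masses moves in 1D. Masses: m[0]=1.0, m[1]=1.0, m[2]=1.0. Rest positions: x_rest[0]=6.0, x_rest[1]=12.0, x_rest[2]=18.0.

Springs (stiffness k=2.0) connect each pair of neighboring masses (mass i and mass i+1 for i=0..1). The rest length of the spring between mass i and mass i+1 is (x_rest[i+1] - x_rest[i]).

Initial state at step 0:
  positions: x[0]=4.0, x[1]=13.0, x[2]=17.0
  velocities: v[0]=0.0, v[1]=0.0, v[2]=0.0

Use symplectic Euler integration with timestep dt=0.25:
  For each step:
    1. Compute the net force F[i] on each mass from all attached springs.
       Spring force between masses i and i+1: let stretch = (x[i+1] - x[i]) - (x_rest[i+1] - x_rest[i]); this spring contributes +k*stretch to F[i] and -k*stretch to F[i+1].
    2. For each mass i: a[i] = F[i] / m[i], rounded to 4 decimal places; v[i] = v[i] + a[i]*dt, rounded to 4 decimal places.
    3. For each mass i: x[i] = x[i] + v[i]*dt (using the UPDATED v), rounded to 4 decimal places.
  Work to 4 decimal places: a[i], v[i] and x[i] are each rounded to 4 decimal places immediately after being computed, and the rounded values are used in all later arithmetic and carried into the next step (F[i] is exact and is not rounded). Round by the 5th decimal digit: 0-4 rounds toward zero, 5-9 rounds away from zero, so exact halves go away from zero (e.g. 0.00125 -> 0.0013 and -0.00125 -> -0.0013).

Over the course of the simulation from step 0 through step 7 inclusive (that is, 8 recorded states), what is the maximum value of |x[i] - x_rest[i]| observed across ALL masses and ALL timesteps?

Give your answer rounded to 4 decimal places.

Step 0: x=[4.0000 13.0000 17.0000] v=[0.0000 0.0000 0.0000]
Step 1: x=[4.3750 12.3750 17.2500] v=[1.5000 -2.5000 1.0000]
Step 2: x=[5.0000 11.3594 17.6406] v=[2.5000 -4.0625 1.5625]
Step 3: x=[5.6699 10.3340 17.9961] v=[2.6797 -4.1016 1.4219]
Step 4: x=[6.1729 9.6834 18.1438] v=[2.0118 -2.6026 0.5909]
Step 5: x=[6.3647 9.6515 17.9840] v=[0.7671 -0.1277 -0.6393]
Step 6: x=[6.2173 10.2503 17.5326] v=[-0.5895 2.3952 -1.8056]
Step 7: x=[5.8241 11.2553 16.9209] v=[-1.5730 4.0199 -2.4468]
Max displacement = 2.3485

Answer: 2.3485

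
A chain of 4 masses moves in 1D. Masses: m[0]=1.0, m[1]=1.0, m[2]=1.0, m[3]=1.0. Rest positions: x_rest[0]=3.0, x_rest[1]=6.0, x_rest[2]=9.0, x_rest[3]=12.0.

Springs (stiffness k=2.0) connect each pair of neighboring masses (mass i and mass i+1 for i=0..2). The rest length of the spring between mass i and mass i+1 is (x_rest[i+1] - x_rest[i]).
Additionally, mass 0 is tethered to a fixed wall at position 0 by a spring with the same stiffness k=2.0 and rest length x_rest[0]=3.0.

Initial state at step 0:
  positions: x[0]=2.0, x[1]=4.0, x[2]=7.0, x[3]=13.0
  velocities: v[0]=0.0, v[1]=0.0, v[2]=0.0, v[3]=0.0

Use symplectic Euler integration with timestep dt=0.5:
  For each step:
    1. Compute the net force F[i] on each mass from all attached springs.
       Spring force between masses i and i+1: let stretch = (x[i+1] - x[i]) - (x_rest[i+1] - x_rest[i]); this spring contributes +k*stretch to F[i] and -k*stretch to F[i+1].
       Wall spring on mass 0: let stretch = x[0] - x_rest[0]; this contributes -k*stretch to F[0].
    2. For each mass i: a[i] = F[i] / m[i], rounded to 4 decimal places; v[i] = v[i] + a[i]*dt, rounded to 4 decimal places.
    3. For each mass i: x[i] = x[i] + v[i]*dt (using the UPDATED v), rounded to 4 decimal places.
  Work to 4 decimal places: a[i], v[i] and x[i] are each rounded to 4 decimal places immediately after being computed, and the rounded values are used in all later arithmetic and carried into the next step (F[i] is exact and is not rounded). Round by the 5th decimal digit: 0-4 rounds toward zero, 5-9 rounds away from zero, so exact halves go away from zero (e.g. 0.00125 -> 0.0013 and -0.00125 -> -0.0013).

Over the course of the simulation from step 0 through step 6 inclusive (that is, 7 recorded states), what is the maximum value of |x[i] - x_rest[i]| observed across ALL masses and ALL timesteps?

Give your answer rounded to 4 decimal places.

Answer: 2.2500

Derivation:
Step 0: x=[2.0000 4.0000 7.0000 13.0000] v=[0.0000 0.0000 0.0000 0.0000]
Step 1: x=[2.0000 4.5000 8.5000 11.5000] v=[0.0000 1.0000 3.0000 -3.0000]
Step 2: x=[2.2500 5.7500 9.5000 10.0000] v=[0.5000 2.5000 2.0000 -3.0000]
Step 3: x=[3.1250 7.1250 8.8750 9.7500] v=[1.7500 2.7500 -1.2500 -0.5000]
Step 4: x=[4.4375 7.3750 7.8125 10.5625] v=[2.6250 0.5000 -2.1250 1.6250]
Step 5: x=[5.0000 6.3750 7.9063 11.5000] v=[1.1250 -2.0000 0.1875 1.8750]
Step 6: x=[3.7500 5.4532 9.0313 12.1407] v=[-2.5000 -1.8437 2.2499 1.2813]
Max displacement = 2.2500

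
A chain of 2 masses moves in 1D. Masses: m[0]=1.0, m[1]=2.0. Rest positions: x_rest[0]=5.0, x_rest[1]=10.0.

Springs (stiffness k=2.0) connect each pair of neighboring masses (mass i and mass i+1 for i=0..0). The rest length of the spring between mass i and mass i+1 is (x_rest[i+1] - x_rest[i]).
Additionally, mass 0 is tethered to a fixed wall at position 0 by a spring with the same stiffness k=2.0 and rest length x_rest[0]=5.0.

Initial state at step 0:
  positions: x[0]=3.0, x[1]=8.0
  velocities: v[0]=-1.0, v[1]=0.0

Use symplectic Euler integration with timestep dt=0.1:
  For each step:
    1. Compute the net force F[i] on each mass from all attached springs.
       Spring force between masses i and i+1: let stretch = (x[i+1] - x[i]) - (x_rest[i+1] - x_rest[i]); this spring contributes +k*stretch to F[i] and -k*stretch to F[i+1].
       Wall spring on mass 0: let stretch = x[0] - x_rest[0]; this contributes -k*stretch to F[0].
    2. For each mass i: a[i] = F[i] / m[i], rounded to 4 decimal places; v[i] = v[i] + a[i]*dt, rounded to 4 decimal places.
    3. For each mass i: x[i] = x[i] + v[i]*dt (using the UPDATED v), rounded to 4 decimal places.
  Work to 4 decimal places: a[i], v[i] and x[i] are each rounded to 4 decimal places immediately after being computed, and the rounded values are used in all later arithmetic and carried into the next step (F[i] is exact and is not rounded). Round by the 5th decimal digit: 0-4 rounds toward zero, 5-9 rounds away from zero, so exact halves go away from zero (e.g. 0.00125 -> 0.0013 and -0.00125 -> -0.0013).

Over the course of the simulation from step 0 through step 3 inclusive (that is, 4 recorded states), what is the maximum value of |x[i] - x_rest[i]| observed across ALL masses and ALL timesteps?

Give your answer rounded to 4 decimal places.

Step 0: x=[3.0000 8.0000] v=[-1.0000 0.0000]
Step 1: x=[2.9400 8.0000] v=[-0.6000 0.0000]
Step 2: x=[2.9224 7.9994] v=[-0.1760 -0.0060]
Step 3: x=[2.9479 7.9980] v=[0.2549 -0.0137]
Max displacement = 2.0776

Answer: 2.0776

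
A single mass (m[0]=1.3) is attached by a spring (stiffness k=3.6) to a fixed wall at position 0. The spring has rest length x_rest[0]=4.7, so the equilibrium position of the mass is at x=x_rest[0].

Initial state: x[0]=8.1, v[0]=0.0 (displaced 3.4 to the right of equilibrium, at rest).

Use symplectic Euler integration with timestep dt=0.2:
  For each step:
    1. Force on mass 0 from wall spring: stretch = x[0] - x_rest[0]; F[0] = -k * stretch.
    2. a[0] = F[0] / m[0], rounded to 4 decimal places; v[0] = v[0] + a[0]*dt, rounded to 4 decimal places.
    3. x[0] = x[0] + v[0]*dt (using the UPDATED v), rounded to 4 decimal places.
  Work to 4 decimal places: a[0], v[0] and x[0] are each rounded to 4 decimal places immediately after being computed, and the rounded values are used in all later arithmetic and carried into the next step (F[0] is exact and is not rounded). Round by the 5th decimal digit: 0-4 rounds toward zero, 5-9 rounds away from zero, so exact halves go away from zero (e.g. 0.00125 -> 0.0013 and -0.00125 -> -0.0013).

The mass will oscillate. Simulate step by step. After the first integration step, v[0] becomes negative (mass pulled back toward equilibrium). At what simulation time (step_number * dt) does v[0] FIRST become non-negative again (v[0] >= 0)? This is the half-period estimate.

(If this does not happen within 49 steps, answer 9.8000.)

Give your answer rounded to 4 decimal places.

Step 0: x=[8.1000] v=[0.0000]
Step 1: x=[7.7234] v=[-1.8831]
Step 2: x=[7.0119] v=[-3.5576]
Step 3: x=[6.0443] v=[-4.8380]
Step 4: x=[4.9278] v=[-5.5825]
Step 5: x=[3.7861] v=[-5.7087]
Step 6: x=[2.7456] v=[-5.2025]
Step 7: x=[1.9216] v=[-4.1201]
Step 8: x=[1.4053] v=[-2.5813]
Step 9: x=[1.2540] v=[-0.7565]
Step 10: x=[1.4844] v=[1.1521]
First v>=0 after going negative at step 10, time=2.0000

Answer: 2.0000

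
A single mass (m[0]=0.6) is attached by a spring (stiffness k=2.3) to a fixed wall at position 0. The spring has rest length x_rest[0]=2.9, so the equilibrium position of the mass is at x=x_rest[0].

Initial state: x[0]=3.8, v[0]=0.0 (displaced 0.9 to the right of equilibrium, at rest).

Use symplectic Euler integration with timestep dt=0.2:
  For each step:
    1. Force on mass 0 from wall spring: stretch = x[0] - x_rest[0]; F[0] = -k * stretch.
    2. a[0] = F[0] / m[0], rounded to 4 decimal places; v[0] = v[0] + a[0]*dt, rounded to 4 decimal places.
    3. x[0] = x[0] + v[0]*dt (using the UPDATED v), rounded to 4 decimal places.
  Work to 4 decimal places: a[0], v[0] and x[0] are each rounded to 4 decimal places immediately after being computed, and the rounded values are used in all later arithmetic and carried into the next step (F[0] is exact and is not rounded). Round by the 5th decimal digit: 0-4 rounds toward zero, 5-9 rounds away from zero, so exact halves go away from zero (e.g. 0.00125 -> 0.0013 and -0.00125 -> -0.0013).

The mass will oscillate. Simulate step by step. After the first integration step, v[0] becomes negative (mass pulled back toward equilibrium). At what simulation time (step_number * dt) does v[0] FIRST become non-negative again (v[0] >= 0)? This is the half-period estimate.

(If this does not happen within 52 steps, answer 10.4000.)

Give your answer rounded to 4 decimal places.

Answer: 1.6000

Derivation:
Step 0: x=[3.8000] v=[0.0000]
Step 1: x=[3.6620] v=[-0.6900]
Step 2: x=[3.4072] v=[-1.2742]
Step 3: x=[3.0746] v=[-1.6631]
Step 4: x=[2.7152] v=[-1.7970]
Step 5: x=[2.3841] v=[-1.6553]
Step 6: x=[2.1321] v=[-1.2598]
Step 7: x=[1.9979] v=[-0.6711]
Step 8: x=[2.0020] v=[0.0205]
First v>=0 after going negative at step 8, time=1.6000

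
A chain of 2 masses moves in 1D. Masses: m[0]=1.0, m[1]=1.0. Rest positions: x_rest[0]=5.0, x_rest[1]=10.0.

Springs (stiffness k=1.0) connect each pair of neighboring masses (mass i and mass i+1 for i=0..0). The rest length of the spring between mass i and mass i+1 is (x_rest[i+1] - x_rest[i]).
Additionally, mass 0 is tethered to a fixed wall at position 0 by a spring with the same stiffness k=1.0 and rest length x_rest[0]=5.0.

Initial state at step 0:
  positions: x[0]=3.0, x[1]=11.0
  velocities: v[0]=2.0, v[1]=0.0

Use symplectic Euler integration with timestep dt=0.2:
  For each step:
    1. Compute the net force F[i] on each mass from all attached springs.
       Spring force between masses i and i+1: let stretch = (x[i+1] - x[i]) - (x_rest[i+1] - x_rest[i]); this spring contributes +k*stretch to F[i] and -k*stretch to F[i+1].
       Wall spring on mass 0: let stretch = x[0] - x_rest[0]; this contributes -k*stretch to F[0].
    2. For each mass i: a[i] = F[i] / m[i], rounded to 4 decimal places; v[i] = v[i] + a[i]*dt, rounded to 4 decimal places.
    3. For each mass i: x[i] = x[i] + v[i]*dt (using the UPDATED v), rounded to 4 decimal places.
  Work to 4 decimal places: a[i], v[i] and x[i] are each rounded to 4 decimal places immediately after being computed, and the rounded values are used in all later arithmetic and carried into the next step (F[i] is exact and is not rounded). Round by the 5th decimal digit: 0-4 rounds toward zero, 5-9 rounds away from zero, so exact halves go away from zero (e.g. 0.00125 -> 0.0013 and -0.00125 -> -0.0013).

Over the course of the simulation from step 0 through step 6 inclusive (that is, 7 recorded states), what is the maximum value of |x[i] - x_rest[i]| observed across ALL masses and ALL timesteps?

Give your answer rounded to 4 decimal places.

Step 0: x=[3.0000 11.0000] v=[2.0000 0.0000]
Step 1: x=[3.6000 10.8800] v=[3.0000 -0.6000]
Step 2: x=[4.3472 10.6688] v=[3.7360 -1.0560]
Step 3: x=[5.1734 10.4047] v=[4.1309 -1.3203]
Step 4: x=[6.0019 10.1314] v=[4.1425 -1.3666]
Step 5: x=[6.7555 9.8929] v=[3.7680 -1.1925]
Step 6: x=[7.3644 9.7289] v=[3.0444 -0.8200]
Max displacement = 2.3644

Answer: 2.3644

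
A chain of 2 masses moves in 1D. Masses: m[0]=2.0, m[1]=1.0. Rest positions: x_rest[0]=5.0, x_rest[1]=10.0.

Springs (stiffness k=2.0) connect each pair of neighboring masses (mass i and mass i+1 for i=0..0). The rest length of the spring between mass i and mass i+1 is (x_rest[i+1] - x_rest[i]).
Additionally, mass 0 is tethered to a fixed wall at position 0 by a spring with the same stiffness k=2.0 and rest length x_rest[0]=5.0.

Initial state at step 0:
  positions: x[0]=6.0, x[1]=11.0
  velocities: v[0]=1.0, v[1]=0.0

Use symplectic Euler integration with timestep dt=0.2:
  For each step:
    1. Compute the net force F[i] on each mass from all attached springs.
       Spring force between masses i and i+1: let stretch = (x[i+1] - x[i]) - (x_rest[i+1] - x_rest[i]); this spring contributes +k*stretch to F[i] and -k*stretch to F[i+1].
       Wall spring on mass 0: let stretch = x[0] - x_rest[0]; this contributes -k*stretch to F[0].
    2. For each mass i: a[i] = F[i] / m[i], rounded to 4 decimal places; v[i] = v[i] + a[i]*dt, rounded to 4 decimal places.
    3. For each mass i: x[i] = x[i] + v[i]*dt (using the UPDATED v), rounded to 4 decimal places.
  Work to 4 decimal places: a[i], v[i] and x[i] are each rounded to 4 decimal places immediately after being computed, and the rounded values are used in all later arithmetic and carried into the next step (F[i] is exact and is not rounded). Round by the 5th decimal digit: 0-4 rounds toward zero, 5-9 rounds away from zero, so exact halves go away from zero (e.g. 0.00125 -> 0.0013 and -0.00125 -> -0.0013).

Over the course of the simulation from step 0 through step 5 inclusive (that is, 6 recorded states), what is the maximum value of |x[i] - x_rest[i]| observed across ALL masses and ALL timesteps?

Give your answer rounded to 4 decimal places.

Answer: 1.3135

Derivation:
Step 0: x=[6.0000 11.0000] v=[1.0000 0.0000]
Step 1: x=[6.1600 11.0000] v=[0.8000 0.0000]
Step 2: x=[6.2672 11.0128] v=[0.5360 0.0640]
Step 3: x=[6.3135 11.0460] v=[0.2317 0.1658]
Step 4: x=[6.2966 11.1006] v=[-0.0845 0.2728]
Step 5: x=[6.2200 11.1708] v=[-0.3830 0.3512]
Max displacement = 1.3135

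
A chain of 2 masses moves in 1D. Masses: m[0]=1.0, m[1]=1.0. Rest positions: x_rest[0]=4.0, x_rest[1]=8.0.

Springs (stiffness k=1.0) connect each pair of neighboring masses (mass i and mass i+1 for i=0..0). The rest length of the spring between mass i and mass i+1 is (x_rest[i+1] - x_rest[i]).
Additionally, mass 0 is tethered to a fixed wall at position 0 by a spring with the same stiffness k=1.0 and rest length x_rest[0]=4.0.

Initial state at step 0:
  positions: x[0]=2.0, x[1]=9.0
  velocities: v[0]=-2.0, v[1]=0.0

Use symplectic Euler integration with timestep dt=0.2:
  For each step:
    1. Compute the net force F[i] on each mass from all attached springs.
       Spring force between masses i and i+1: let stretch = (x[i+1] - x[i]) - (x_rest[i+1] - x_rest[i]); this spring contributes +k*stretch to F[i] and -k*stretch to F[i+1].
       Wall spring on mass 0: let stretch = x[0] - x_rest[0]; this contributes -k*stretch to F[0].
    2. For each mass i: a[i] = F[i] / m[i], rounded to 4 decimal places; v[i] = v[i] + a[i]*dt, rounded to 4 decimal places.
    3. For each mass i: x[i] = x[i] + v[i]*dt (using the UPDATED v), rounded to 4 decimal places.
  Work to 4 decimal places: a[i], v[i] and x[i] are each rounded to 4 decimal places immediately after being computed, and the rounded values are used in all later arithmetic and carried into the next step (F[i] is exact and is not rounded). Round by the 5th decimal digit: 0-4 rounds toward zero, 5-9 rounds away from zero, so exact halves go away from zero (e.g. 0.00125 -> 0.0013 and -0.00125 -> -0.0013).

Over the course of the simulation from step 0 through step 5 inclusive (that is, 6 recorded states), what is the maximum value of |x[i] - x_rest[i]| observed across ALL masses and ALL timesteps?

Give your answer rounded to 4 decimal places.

Step 0: x=[2.0000 9.0000] v=[-2.0000 0.0000]
Step 1: x=[1.8000 8.8800] v=[-1.0000 -0.6000]
Step 2: x=[1.8112 8.6368] v=[0.0560 -1.2160]
Step 3: x=[2.0230 8.2806] v=[1.0589 -1.7811]
Step 4: x=[2.4042 7.8341] v=[1.9058 -2.2326]
Step 5: x=[2.9064 7.3304] v=[2.5109 -2.5186]
Max displacement = 2.2000

Answer: 2.2000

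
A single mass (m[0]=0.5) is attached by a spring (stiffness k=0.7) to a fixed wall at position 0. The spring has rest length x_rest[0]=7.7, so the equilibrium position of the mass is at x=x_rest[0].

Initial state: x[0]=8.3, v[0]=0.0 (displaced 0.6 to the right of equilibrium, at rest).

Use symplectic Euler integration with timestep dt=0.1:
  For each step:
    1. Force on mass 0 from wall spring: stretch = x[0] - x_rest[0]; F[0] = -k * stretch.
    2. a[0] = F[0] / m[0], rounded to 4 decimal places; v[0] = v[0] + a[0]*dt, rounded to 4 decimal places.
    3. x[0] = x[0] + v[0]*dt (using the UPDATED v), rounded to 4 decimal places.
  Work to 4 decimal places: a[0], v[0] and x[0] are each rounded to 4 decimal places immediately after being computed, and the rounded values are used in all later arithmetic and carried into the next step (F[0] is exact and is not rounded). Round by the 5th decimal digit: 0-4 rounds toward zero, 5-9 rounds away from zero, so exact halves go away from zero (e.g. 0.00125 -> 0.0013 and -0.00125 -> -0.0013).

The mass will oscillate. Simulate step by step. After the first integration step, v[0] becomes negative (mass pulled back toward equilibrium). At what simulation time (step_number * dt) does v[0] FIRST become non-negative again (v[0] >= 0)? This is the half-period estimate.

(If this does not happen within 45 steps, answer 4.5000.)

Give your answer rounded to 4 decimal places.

Answer: 2.7000

Derivation:
Step 0: x=[8.3000] v=[0.0000]
Step 1: x=[8.2916] v=[-0.0840]
Step 2: x=[8.2749] v=[-0.1668]
Step 3: x=[8.2502] v=[-0.2473]
Step 4: x=[8.2178] v=[-0.3243]
Step 5: x=[8.1781] v=[-0.3968]
Step 6: x=[8.1317] v=[-0.4637]
Step 7: x=[8.0793] v=[-0.5241]
Step 8: x=[8.0216] v=[-0.5772]
Step 9: x=[7.9594] v=[-0.6222]
Step 10: x=[7.8936] v=[-0.6585]
Step 11: x=[7.8250] v=[-0.6856]
Step 12: x=[7.7547] v=[-0.7031]
Step 13: x=[7.6836] v=[-0.7108]
Step 14: x=[7.6128] v=[-0.7085]
Step 15: x=[7.5432] v=[-0.6963]
Step 16: x=[7.4758] v=[-0.6744]
Step 17: x=[7.4115] v=[-0.6430]
Step 18: x=[7.3512] v=[-0.6026]
Step 19: x=[7.2958] v=[-0.5538]
Step 20: x=[7.2461] v=[-0.4972]
Step 21: x=[7.2027] v=[-0.4337]
Step 22: x=[7.1663] v=[-0.3641]
Step 23: x=[7.1374] v=[-0.2894]
Step 24: x=[7.1163] v=[-0.2106]
Step 25: x=[7.1034] v=[-0.1289]
Step 26: x=[7.0989] v=[-0.0454]
Step 27: x=[7.1028] v=[0.0388]
First v>=0 after going negative at step 27, time=2.7000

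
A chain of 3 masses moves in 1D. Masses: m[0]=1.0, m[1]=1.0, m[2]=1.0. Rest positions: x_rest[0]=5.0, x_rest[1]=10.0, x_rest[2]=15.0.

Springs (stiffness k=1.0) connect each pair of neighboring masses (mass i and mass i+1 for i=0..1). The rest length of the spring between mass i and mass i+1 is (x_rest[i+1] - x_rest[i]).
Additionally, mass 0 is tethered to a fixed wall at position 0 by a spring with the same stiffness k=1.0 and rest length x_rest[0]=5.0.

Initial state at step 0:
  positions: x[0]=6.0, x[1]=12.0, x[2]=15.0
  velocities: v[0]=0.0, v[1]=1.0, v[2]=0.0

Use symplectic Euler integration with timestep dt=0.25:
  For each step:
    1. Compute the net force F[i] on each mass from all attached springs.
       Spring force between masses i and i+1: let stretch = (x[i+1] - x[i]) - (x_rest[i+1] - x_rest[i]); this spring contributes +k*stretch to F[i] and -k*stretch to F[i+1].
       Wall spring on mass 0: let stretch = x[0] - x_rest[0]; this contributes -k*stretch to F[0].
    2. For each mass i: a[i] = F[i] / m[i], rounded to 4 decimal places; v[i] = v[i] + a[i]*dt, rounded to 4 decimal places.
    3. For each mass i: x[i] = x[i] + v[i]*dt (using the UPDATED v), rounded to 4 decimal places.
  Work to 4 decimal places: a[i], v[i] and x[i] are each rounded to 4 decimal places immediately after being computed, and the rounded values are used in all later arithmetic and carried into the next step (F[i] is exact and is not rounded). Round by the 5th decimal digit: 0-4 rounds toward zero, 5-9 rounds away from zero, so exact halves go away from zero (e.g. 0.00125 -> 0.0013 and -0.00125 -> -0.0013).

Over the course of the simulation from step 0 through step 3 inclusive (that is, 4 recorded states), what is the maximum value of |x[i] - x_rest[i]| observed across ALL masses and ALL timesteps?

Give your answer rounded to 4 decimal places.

Answer: 2.0625

Derivation:
Step 0: x=[6.0000 12.0000 15.0000] v=[0.0000 1.0000 0.0000]
Step 1: x=[6.0000 12.0625 15.1250] v=[0.0000 0.2500 0.5000]
Step 2: x=[6.0039 11.9375 15.3711] v=[0.0156 -0.5000 0.9844]
Step 3: x=[6.0034 11.6563 15.7151] v=[-0.0020 -1.1250 1.3760]
Max displacement = 2.0625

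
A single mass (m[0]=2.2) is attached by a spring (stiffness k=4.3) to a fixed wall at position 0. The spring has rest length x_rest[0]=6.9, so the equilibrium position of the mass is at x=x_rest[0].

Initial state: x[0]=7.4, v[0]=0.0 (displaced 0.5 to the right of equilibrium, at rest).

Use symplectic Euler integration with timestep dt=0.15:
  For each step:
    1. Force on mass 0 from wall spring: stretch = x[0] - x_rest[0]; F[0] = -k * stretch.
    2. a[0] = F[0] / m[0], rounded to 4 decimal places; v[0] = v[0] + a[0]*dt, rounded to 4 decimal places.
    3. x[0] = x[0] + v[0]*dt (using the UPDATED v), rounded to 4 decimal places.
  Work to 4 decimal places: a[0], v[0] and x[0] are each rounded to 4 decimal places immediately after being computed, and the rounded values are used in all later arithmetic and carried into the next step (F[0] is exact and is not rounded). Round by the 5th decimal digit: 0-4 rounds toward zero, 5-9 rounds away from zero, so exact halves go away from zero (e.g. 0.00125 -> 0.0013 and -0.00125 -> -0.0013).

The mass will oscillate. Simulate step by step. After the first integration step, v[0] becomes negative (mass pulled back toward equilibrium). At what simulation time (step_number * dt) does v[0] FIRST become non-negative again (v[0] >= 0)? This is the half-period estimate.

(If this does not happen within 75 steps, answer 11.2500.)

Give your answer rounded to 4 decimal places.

Answer: 2.2500

Derivation:
Step 0: x=[7.4000] v=[0.0000]
Step 1: x=[7.3780] v=[-0.1466]
Step 2: x=[7.3350] v=[-0.2867]
Step 3: x=[7.2729] v=[-0.4142]
Step 4: x=[7.1944] v=[-0.5235]
Step 5: x=[7.1029] v=[-0.6098]
Step 6: x=[7.0025] v=[-0.6693]
Step 7: x=[6.8976] v=[-0.6993]
Step 8: x=[6.7928] v=[-0.6986]
Step 9: x=[6.6927] v=[-0.6672]
Step 10: x=[6.6017] v=[-0.6064]
Step 11: x=[6.5239] v=[-0.5190]
Step 12: x=[6.4626] v=[-0.4087]
Step 13: x=[6.4205] v=[-0.2805]
Step 14: x=[6.3995] v=[-0.1399]
Step 15: x=[6.4005] v=[0.0068]
First v>=0 after going negative at step 15, time=2.2500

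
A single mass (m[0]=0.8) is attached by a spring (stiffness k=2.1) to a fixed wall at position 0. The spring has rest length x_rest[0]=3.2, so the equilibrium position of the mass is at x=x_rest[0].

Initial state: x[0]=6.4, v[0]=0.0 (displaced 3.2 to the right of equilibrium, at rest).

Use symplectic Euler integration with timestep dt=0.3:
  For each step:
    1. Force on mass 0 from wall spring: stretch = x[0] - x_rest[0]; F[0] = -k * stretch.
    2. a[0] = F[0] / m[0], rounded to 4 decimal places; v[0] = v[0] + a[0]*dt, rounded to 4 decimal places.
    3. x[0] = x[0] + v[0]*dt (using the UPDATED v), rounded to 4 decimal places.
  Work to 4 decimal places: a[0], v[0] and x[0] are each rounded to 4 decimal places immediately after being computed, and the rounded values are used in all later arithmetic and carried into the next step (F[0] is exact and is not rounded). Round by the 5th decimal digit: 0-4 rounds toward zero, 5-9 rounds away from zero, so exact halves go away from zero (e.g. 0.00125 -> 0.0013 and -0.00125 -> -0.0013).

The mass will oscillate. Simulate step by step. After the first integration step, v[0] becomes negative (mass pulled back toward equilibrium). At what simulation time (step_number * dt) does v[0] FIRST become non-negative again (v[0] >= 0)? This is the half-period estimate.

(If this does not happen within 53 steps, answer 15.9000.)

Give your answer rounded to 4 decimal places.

Answer: 2.1000

Derivation:
Step 0: x=[6.4000] v=[0.0000]
Step 1: x=[5.6440] v=[-2.5200]
Step 2: x=[4.3106] v=[-4.4447]
Step 3: x=[2.7148] v=[-5.3193]
Step 4: x=[1.2336] v=[-4.9372]
Step 5: x=[0.2170] v=[-3.3887]
Step 6: x=[-0.0949] v=[-1.0396]
Step 7: x=[0.3716] v=[1.5551]
First v>=0 after going negative at step 7, time=2.1000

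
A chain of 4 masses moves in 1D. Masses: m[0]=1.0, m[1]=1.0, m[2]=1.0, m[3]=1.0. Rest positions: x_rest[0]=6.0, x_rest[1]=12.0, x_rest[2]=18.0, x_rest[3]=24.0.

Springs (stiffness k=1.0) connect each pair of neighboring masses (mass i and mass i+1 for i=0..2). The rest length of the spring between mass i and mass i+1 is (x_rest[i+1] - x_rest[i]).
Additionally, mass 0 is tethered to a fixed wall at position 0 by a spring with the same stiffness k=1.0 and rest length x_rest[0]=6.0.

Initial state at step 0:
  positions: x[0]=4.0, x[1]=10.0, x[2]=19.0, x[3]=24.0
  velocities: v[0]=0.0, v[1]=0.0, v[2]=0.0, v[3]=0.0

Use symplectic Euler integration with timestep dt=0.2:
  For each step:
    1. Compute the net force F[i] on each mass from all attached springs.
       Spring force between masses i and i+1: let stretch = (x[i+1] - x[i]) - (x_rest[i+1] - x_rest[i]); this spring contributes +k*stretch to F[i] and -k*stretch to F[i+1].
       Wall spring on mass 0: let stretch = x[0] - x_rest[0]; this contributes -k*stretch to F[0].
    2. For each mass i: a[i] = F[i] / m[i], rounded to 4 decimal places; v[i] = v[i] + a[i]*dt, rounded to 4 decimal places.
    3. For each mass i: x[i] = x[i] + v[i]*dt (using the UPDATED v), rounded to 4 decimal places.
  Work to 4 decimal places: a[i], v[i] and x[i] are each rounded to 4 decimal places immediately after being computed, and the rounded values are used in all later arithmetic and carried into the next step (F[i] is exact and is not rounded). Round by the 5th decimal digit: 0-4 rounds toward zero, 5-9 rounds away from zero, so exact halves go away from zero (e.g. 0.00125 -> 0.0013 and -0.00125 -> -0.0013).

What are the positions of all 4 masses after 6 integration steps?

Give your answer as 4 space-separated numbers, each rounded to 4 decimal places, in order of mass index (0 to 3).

Step 0: x=[4.0000 10.0000 19.0000 24.0000] v=[0.0000 0.0000 0.0000 0.0000]
Step 1: x=[4.0800 10.1200 18.8400 24.0400] v=[0.4000 0.6000 -0.8000 0.2000]
Step 2: x=[4.2384 10.3472 18.5392 24.1120] v=[0.7920 1.1360 -1.5040 0.3600]
Step 3: x=[4.4716 10.6577 18.1336 24.2011] v=[1.1661 1.5526 -2.0278 0.4454]
Step 4: x=[4.7734 11.0198 17.6717 24.2875] v=[1.5090 1.8106 -2.3095 0.4319]
Step 5: x=[5.1341 11.3981 17.2084 24.3492] v=[1.8036 1.8917 -2.3167 0.3087]
Step 6: x=[5.5400 11.7583 16.7983 24.3653] v=[2.0296 1.8010 -2.0506 0.0805]

Answer: 5.5400 11.7583 16.7983 24.3653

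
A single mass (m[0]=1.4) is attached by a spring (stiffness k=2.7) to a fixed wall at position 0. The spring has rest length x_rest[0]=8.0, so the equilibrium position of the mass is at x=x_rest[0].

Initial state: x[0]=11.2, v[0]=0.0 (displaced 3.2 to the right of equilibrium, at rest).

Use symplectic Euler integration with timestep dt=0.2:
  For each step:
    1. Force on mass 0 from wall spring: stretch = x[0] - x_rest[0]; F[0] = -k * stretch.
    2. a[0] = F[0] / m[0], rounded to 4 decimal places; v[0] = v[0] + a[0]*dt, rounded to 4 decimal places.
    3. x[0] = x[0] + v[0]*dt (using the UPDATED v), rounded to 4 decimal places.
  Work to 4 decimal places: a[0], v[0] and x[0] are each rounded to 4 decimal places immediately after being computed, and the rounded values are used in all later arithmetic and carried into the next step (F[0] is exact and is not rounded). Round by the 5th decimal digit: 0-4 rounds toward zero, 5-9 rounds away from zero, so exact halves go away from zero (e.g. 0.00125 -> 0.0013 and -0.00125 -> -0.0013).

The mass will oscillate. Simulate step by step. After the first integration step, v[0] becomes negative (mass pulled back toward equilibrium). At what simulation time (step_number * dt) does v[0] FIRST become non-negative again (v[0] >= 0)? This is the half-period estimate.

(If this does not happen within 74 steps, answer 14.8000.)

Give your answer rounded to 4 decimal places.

Answer: 2.4000

Derivation:
Step 0: x=[11.2000] v=[0.0000]
Step 1: x=[10.9531] v=[-1.2343]
Step 2: x=[10.4784] v=[-2.3734]
Step 3: x=[9.8125] v=[-3.3294]
Step 4: x=[9.0068] v=[-4.0285]
Step 5: x=[8.1234] v=[-4.4168]
Step 6: x=[7.2305] v=[-4.4644]
Step 7: x=[6.3970] v=[-4.1676]
Step 8: x=[5.6871] v=[-3.5493]
Step 9: x=[5.1557] v=[-2.6572]
Step 10: x=[4.8437] v=[-1.5601]
Step 11: x=[4.7752] v=[-0.3427]
Step 12: x=[4.9554] v=[0.9012]
First v>=0 after going negative at step 12, time=2.4000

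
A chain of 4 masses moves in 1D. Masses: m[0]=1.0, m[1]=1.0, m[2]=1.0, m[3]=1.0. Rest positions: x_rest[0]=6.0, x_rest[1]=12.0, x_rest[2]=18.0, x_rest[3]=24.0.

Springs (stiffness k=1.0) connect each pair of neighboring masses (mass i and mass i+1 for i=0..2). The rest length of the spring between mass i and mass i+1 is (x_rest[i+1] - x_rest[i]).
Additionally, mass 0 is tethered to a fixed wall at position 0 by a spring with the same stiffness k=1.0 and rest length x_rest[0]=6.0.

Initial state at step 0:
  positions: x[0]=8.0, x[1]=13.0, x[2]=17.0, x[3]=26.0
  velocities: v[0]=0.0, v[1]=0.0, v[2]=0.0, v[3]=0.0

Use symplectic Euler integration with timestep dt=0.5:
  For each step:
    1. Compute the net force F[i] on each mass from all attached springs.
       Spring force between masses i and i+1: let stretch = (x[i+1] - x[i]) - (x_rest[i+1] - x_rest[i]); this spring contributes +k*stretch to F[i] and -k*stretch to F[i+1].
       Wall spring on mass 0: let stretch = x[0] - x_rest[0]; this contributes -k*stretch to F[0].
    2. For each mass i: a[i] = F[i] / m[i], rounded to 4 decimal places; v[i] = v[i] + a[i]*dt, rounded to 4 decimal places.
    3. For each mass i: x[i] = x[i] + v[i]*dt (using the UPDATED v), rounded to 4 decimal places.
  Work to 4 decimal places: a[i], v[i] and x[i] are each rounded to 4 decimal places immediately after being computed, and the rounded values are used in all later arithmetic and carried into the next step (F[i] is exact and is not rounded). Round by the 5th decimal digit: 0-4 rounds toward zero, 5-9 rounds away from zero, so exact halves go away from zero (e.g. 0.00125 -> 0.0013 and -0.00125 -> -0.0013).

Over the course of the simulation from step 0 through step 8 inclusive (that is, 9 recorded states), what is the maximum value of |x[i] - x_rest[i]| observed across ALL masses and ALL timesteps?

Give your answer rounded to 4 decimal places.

Step 0: x=[8.0000 13.0000 17.0000 26.0000] v=[0.0000 0.0000 0.0000 0.0000]
Step 1: x=[7.2500 12.7500 18.2500 25.2500] v=[-1.5000 -0.5000 2.5000 -1.5000]
Step 2: x=[6.0625 12.5000 19.8750 24.2500] v=[-2.3750 -0.5000 3.2500 -2.0000]
Step 3: x=[4.9688 12.4844 20.7500 23.6563] v=[-2.1875 -0.0313 1.7500 -1.1875]
Step 4: x=[4.5118 12.6563 20.2852 23.8360] v=[-0.9141 0.3437 -0.9297 0.3594]
Step 5: x=[4.9630 12.6993 18.8008 24.6280] v=[0.9023 0.0859 -2.9688 1.5840]
Step 6: x=[6.1075 12.3336 17.2478 25.4632] v=[2.2890 -0.7315 -3.1060 1.6704]
Step 7: x=[7.2817 11.6399 16.5201 25.7446] v=[2.3483 -1.3875 -1.4554 0.5627]
Step 8: x=[7.7250 11.0767 16.8785 25.2198] v=[0.8866 -1.1265 0.7168 -1.0496]
Max displacement = 2.7500

Answer: 2.7500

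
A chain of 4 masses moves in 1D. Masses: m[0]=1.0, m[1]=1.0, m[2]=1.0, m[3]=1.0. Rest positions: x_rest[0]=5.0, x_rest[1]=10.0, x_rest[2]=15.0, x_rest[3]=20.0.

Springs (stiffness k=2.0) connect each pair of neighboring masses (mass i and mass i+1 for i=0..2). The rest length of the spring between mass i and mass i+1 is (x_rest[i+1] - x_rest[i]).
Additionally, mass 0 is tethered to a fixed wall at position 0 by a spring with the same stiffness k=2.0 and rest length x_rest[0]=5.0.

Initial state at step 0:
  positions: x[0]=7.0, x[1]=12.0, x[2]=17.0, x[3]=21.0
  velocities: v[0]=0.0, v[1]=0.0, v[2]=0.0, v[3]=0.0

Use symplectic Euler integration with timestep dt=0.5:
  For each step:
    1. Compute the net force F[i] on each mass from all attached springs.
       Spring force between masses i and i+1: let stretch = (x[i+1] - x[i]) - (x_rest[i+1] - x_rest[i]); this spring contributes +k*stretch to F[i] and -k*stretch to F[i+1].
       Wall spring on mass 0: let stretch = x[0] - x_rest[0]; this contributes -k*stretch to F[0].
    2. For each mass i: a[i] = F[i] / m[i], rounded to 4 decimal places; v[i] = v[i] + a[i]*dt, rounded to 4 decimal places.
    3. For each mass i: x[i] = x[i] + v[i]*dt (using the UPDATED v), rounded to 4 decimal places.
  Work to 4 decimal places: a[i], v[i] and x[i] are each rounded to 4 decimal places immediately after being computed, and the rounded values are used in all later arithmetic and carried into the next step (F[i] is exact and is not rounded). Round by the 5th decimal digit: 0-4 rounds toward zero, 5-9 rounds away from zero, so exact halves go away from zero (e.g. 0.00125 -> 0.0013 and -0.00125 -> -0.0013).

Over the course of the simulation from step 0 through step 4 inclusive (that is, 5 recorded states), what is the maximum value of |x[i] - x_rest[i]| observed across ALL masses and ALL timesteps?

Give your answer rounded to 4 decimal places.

Step 0: x=[7.0000 12.0000 17.0000 21.0000] v=[0.0000 0.0000 0.0000 0.0000]
Step 1: x=[6.0000 12.0000 16.5000 21.5000] v=[-2.0000 0.0000 -1.0000 1.0000]
Step 2: x=[5.0000 11.2500 16.2500 22.0000] v=[-2.0000 -1.5000 -0.5000 1.0000]
Step 3: x=[4.6250 9.8750 16.3750 22.1250] v=[-0.7500 -2.7500 0.2500 0.2500]
Step 4: x=[4.5625 9.1250 16.1250 21.8750] v=[-0.1250 -1.5000 -0.5000 -0.5000]
Max displacement = 2.1250

Answer: 2.1250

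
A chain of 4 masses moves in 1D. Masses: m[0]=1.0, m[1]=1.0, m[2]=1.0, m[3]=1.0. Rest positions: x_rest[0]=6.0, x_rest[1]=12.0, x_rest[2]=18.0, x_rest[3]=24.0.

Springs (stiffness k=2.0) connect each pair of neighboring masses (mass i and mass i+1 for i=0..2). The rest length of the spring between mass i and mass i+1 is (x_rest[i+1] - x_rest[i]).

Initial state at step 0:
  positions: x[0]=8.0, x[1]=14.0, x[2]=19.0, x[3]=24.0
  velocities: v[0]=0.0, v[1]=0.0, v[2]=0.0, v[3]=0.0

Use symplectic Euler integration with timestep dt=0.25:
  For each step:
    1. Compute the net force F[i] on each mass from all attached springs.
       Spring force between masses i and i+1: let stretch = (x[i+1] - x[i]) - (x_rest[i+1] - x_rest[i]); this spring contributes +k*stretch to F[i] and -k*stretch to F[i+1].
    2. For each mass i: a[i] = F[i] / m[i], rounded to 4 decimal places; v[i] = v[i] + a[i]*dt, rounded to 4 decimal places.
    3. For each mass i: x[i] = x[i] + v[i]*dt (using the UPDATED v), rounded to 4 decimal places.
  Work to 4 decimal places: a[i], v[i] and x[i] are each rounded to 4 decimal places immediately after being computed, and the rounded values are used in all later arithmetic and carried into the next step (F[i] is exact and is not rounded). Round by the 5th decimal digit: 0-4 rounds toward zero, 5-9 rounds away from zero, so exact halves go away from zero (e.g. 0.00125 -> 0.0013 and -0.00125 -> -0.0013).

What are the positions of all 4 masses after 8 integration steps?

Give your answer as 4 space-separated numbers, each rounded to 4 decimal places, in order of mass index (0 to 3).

Answer: 6.6300 12.9190 19.3722 26.0791

Derivation:
Step 0: x=[8.0000 14.0000 19.0000 24.0000] v=[0.0000 0.0000 0.0000 0.0000]
Step 1: x=[8.0000 13.8750 19.0000 24.1250] v=[0.0000 -0.5000 0.0000 0.5000]
Step 2: x=[7.9844 13.6563 19.0000 24.3594] v=[-0.0625 -0.8750 0.0000 0.9375]
Step 3: x=[7.9278 13.3965 19.0020 24.6739] v=[-0.2266 -1.0391 0.0079 1.2578]
Step 4: x=[7.8047 13.1538 19.0123 25.0294] v=[-0.4923 -0.9707 0.0411 1.4219]
Step 5: x=[7.6003 12.9748 19.0424 25.3828] v=[-0.8178 -0.7160 0.1204 1.4134]
Step 6: x=[7.3177 12.8824 19.1066 25.6936] v=[-1.1306 -0.3695 0.2568 1.2432]
Step 7: x=[6.9806 12.8725 19.2162 25.9310] v=[-1.3483 -0.0398 0.4382 0.9497]
Step 8: x=[6.6300 12.9190 19.3722 26.0791] v=[-1.4024 0.1861 0.6238 0.5923]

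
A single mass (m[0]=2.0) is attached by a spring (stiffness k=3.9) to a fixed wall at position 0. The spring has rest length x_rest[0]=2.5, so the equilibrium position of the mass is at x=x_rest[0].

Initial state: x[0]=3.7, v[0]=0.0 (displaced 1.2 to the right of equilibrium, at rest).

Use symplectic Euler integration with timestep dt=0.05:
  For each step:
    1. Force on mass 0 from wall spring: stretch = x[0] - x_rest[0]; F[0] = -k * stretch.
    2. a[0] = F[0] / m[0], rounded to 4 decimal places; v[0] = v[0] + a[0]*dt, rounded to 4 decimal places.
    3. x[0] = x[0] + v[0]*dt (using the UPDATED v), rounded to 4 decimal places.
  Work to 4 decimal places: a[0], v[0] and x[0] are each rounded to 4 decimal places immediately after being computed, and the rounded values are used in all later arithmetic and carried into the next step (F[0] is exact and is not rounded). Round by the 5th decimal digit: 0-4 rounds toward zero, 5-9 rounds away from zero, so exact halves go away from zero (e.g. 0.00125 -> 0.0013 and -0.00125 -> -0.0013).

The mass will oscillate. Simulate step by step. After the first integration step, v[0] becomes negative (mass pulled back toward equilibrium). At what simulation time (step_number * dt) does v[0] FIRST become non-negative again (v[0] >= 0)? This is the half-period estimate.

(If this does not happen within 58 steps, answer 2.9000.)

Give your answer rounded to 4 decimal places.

Answer: 2.2500

Derivation:
Step 0: x=[3.7000] v=[0.0000]
Step 1: x=[3.6942] v=[-0.1170]
Step 2: x=[3.6825] v=[-0.2334]
Step 3: x=[3.6651] v=[-0.3487]
Step 4: x=[3.6420] v=[-0.4623]
Step 5: x=[3.6133] v=[-0.5736]
Step 6: x=[3.5792] v=[-0.6821]
Step 7: x=[3.5398] v=[-0.7873]
Step 8: x=[3.4954] v=[-0.8887]
Step 9: x=[3.4461] v=[-0.9858]
Step 10: x=[3.3922] v=[-1.0780]
Step 11: x=[3.3340] v=[-1.1650]
Step 12: x=[3.2717] v=[-1.2463]
Step 13: x=[3.2056] v=[-1.3215]
Step 14: x=[3.1361] v=[-1.3903]
Step 15: x=[3.0635] v=[-1.4523]
Step 16: x=[2.9881] v=[-1.5072]
Step 17: x=[2.9104] v=[-1.5548]
Step 18: x=[2.8307] v=[-1.5948]
Step 19: x=[2.7494] v=[-1.6270]
Step 20: x=[2.6668] v=[-1.6513]
Step 21: x=[2.5834] v=[-1.6676]
Step 22: x=[2.4996] v=[-1.6757]
Step 23: x=[2.4158] v=[-1.6757]
Step 24: x=[2.3324] v=[-1.6675]
Step 25: x=[2.2498] v=[-1.6512]
Step 26: x=[2.1685] v=[-1.6268]
Step 27: x=[2.0888] v=[-1.5945]
Step 28: x=[2.0111] v=[-1.5544]
Step 29: x=[1.9358] v=[-1.5067]
Step 30: x=[1.8632] v=[-1.4517]
Step 31: x=[1.7937] v=[-1.3896]
Step 32: x=[1.7277] v=[-1.3207]
Step 33: x=[1.6654] v=[-1.2454]
Step 34: x=[1.6072] v=[-1.1640]
Step 35: x=[1.5534] v=[-1.0770]
Step 36: x=[1.5042] v=[-0.9847]
Step 37: x=[1.4598] v=[-0.8876]
Step 38: x=[1.4205] v=[-0.7862]
Step 39: x=[1.3865] v=[-0.6810]
Step 40: x=[1.3579] v=[-0.5724]
Step 41: x=[1.3349] v=[-0.4610]
Step 42: x=[1.3175] v=[-0.3474]
Step 43: x=[1.3059] v=[-0.2321]
Step 44: x=[1.3001] v=[-0.1157]
Step 45: x=[1.3002] v=[0.0013]
First v>=0 after going negative at step 45, time=2.2500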